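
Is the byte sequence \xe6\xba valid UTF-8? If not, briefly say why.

Leading byte 0xE6 = 11100110 → 3-byte form, but only 2 bytes are present.

invalid (sequence truncated)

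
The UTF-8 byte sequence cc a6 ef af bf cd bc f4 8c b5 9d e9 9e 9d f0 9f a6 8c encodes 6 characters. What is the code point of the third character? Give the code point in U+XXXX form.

U+037C

Offset 0: leading byte 0xCC = 11001100 → 2-byte char #1 = CC A6.
Offset 2: leading byte 0xEF = 11101111 → 3-byte char #2 = EF AF BF.
Offset 5: leading byte 0xCD = 11001101 → 2-byte char #3 = CD BC.
Leading byte 0xCD = 11001101 matches 110xxxxx → 2-byte sequence.
Byte 1: 0xCD = 11001101, payload 01101 (5 bits).
Byte 2: 0xBC = 10111100 (10xxxxxx ✓), payload 111100.
Concatenate: 01101111100 = 0x37C (11 bits → U+037C).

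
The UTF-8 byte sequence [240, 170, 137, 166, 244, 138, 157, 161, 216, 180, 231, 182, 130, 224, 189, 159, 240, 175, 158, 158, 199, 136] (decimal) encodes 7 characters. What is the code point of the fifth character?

U+0F5F

Offset 0: leading byte 0xF0 = 11110000 → 4-byte char #1 = F0 AA 89 A6.
Offset 4: leading byte 0xF4 = 11110100 → 4-byte char #2 = F4 8A 9D A1.
Offset 8: leading byte 0xD8 = 11011000 → 2-byte char #3 = D8 B4.
Offset 10: leading byte 0xE7 = 11100111 → 3-byte char #4 = E7 B6 82.
Offset 13: leading byte 0xE0 = 11100000 → 3-byte char #5 = E0 BD 9F.
Leading byte 0xE0 = 11100000 matches 1110xxxx → 3-byte sequence.
Byte 1: 0xE0 = 11100000, payload 0000 (4 bits).
Byte 2: 0xBD = 10111101 (10xxxxxx ✓), payload 111101.
Byte 3: 0x9F = 10011111 (10xxxxxx ✓), payload 011111.
Concatenate: 0000111101011111 = 0xF5F (16 bits → U+0F5F).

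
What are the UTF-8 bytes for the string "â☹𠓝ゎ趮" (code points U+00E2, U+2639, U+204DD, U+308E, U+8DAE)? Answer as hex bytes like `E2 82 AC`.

C3 A2 E2 98 B9 F0 A0 93 9D E3 82 8E E8 B6 AE

U+00E2: 2-byte form → C3 A2.
U+2639: 3-byte form → E2 98 B9.
U+204DD: 4-byte form → F0 A0 93 9D.
U+308E: 3-byte form → E3 82 8E.
U+8DAE: 3-byte form → E8 B6 AE.
Concatenated (15 bytes): C3 A2 E2 98 B9 F0 A0 93 9D E3 82 8E E8 B6 AE.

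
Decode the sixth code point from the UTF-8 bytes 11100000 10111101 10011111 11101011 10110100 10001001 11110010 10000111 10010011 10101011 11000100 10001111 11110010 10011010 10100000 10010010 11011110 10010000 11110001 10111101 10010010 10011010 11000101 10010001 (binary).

U+0790

Offset 0: leading byte 0xE0 = 11100000 → 3-byte char #1 = E0 BD 9F.
Offset 3: leading byte 0xEB = 11101011 → 3-byte char #2 = EB B4 89.
Offset 6: leading byte 0xF2 = 11110010 → 4-byte char #3 = F2 87 93 AB.
Offset 10: leading byte 0xC4 = 11000100 → 2-byte char #4 = C4 8F.
Offset 12: leading byte 0xF2 = 11110010 → 4-byte char #5 = F2 9A A0 92.
Offset 16: leading byte 0xDE = 11011110 → 2-byte char #6 = DE 90.
Leading byte 0xDE = 11011110 matches 110xxxxx → 2-byte sequence.
Byte 1: 0xDE = 11011110, payload 11110 (5 bits).
Byte 2: 0x90 = 10010000 (10xxxxxx ✓), payload 010000.
Concatenate: 11110010000 = 0x790 (11 bits → U+0790).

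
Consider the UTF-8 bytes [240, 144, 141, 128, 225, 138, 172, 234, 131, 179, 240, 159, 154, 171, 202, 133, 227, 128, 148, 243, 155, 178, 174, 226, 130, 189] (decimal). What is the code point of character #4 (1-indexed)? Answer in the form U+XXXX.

Offset 0: leading byte 0xF0 = 11110000 → 4-byte char #1 = F0 90 8D 80.
Offset 4: leading byte 0xE1 = 11100001 → 3-byte char #2 = E1 8A AC.
Offset 7: leading byte 0xEA = 11101010 → 3-byte char #3 = EA 83 B3.
Offset 10: leading byte 0xF0 = 11110000 → 4-byte char #4 = F0 9F 9A AB.
Leading byte 0xF0 = 11110000 matches 11110xxx → 4-byte sequence.
Byte 1: 0xF0 = 11110000, payload 000 (3 bits).
Byte 2: 0x9F = 10011111 (10xxxxxx ✓), payload 011111.
Byte 3: 0x9A = 10011010 (10xxxxxx ✓), payload 011010.
Byte 4: 0xAB = 10101011 (10xxxxxx ✓), payload 101011.
Concatenate: 000011111011010101011 = 0x1F6AB (21 bits → U+1F6AB).

U+1F6AB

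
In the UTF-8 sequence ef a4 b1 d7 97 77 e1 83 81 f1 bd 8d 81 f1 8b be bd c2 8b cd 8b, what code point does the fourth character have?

Offset 0: leading byte 0xEF = 11101111 → 3-byte char #1 = EF A4 B1.
Offset 3: leading byte 0xD7 = 11010111 → 2-byte char #2 = D7 97.
Offset 5: leading byte 0x77 = 01110111 → 1-byte char #3 = 77.
Offset 6: leading byte 0xE1 = 11100001 → 3-byte char #4 = E1 83 81.
Leading byte 0xE1 = 11100001 matches 1110xxxx → 3-byte sequence.
Byte 1: 0xE1 = 11100001, payload 0001 (4 bits).
Byte 2: 0x83 = 10000011 (10xxxxxx ✓), payload 000011.
Byte 3: 0x81 = 10000001 (10xxxxxx ✓), payload 000001.
Concatenate: 0001000011000001 = 0x10C1 (16 bits → U+10C1).

U+10C1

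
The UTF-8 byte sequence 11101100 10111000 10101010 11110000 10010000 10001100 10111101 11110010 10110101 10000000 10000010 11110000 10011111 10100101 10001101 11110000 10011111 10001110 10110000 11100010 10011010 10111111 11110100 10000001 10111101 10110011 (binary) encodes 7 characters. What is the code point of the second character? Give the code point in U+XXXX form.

Offset 0: leading byte 0xEC = 11101100 → 3-byte char #1 = EC B8 AA.
Offset 3: leading byte 0xF0 = 11110000 → 4-byte char #2 = F0 90 8C BD.
Leading byte 0xF0 = 11110000 matches 11110xxx → 4-byte sequence.
Byte 1: 0xF0 = 11110000, payload 000 (3 bits).
Byte 2: 0x90 = 10010000 (10xxxxxx ✓), payload 010000.
Byte 3: 0x8C = 10001100 (10xxxxxx ✓), payload 001100.
Byte 4: 0xBD = 10111101 (10xxxxxx ✓), payload 111101.
Concatenate: 000010000001100111101 = 0x1033D (21 bits → U+1033D).

U+1033D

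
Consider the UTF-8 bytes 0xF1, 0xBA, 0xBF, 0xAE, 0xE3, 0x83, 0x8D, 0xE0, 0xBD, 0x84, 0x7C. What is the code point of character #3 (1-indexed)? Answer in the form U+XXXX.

U+0F44

Offset 0: leading byte 0xF1 = 11110001 → 4-byte char #1 = F1 BA BF AE.
Offset 4: leading byte 0xE3 = 11100011 → 3-byte char #2 = E3 83 8D.
Offset 7: leading byte 0xE0 = 11100000 → 3-byte char #3 = E0 BD 84.
Leading byte 0xE0 = 11100000 matches 1110xxxx → 3-byte sequence.
Byte 1: 0xE0 = 11100000, payload 0000 (4 bits).
Byte 2: 0xBD = 10111101 (10xxxxxx ✓), payload 111101.
Byte 3: 0x84 = 10000100 (10xxxxxx ✓), payload 000100.
Concatenate: 0000111101000100 = 0xF44 (16 bits → U+0F44).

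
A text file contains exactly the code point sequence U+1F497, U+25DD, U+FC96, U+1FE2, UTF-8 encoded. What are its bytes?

F0 9F 92 97 E2 97 9D EF B2 96 E1 BF A2

U+1F497: 4-byte form → F0 9F 92 97.
U+25DD: 3-byte form → E2 97 9D.
U+FC96: 3-byte form → EF B2 96.
U+1FE2: 3-byte form → E1 BF A2.
Concatenated (13 bytes): F0 9F 92 97 E2 97 9D EF B2 96 E1 BF A2.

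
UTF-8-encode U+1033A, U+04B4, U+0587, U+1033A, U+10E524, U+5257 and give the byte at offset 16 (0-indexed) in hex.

0xE5

U+1033A → 4-byte form F0 90 8C BA at offsets 0–3.
U+04B4 → 2-byte form D2 B4 at offsets 4–5.
U+0587 → 2-byte form D6 87 at offsets 6–7.
U+1033A → 4-byte form F0 90 8C BA at offsets 8–11.
U+10E524 → 4-byte form F4 8E 94 A4 at offsets 12–15.
U+5257 → 3-byte form E5 89 97 at offsets 16–18.
Offset 16 falls in char 6's range; it's byte 1 of E5 89 97 = 0xE5.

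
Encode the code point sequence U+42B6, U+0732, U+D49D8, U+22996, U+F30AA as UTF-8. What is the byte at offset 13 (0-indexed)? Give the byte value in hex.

U+42B6 → 3-byte form E4 8A B6 at offsets 0–2.
U+0732 → 2-byte form DC B2 at offsets 3–4.
U+D49D8 → 4-byte form F3 94 A7 98 at offsets 5–8.
U+22996 → 4-byte form F0 A2 A6 96 at offsets 9–12.
U+F30AA → 4-byte form F3 B3 82 AA at offsets 13–16.
Offset 13 falls in char 5's range; it's byte 1 of F3 B3 82 AA = 0xF3.

0xF3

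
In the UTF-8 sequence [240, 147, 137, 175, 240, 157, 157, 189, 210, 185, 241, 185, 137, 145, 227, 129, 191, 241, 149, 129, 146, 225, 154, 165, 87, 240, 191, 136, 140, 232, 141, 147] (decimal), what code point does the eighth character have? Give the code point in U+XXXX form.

Offset 0: leading byte 0xF0 = 11110000 → 4-byte char #1 = F0 93 89 AF.
Offset 4: leading byte 0xF0 = 11110000 → 4-byte char #2 = F0 9D 9D BD.
Offset 8: leading byte 0xD2 = 11010010 → 2-byte char #3 = D2 B9.
Offset 10: leading byte 0xF1 = 11110001 → 4-byte char #4 = F1 B9 89 91.
Offset 14: leading byte 0xE3 = 11100011 → 3-byte char #5 = E3 81 BF.
Offset 17: leading byte 0xF1 = 11110001 → 4-byte char #6 = F1 95 81 92.
Offset 21: leading byte 0xE1 = 11100001 → 3-byte char #7 = E1 9A A5.
Offset 24: leading byte 0x57 = 01010111 → 1-byte char #8 = 57.
Leading byte 0x57 = 01010111 matches 0xxxxxxx → 1-byte sequence.
Byte 1: 0x57 = 01010111, payload 1010111 (7 bits).
Concatenate: 1010111 = 0x57 (7 bits → U+0057).

U+0057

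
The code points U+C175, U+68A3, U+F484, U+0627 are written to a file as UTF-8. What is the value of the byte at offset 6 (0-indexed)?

U+C175 → 3-byte form EC 85 B5 at offsets 0–2.
U+68A3 → 3-byte form E6 A2 A3 at offsets 3–5.
U+F484 → 3-byte form EF 92 84 at offsets 6–8.
Offset 6 falls in char 3's range; it's byte 1 of EF 92 84 = 0xEF.

0xEF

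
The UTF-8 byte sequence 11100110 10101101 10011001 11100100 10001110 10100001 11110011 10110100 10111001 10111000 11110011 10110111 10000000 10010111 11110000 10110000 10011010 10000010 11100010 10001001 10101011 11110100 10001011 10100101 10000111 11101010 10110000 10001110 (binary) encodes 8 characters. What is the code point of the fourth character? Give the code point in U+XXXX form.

U+F7017

Offset 0: leading byte 0xE6 = 11100110 → 3-byte char #1 = E6 AD 99.
Offset 3: leading byte 0xE4 = 11100100 → 3-byte char #2 = E4 8E A1.
Offset 6: leading byte 0xF3 = 11110011 → 4-byte char #3 = F3 B4 B9 B8.
Offset 10: leading byte 0xF3 = 11110011 → 4-byte char #4 = F3 B7 80 97.
Leading byte 0xF3 = 11110011 matches 11110xxx → 4-byte sequence.
Byte 1: 0xF3 = 11110011, payload 011 (3 bits).
Byte 2: 0xB7 = 10110111 (10xxxxxx ✓), payload 110111.
Byte 3: 0x80 = 10000000 (10xxxxxx ✓), payload 000000.
Byte 4: 0x97 = 10010111 (10xxxxxx ✓), payload 010111.
Concatenate: 011110111000000010111 = 0xF7017 (21 bits → U+F7017).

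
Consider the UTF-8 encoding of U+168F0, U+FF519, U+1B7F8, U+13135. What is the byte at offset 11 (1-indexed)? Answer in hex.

0x9F

1-indexed offset 11 is 0-indexed offset 10.
U+168F0 → 4-byte form F0 96 A3 B0 at offsets 0–3.
U+FF519 → 4-byte form F3 BF 94 99 at offsets 4–7.
U+1B7F8 → 4-byte form F0 9B 9F B8 at offsets 8–11.
Offset 10 falls in char 3's range; it's byte 3 of F0 9B 9F B8 = 0x9F.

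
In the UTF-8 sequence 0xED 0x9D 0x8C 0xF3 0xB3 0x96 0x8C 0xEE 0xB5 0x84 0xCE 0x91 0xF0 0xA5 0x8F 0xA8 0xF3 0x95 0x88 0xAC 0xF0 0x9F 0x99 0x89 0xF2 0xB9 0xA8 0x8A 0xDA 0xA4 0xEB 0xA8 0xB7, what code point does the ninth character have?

U+06A4

Offset 0: leading byte 0xED = 11101101 → 3-byte char #1 = ED 9D 8C.
Offset 3: leading byte 0xF3 = 11110011 → 4-byte char #2 = F3 B3 96 8C.
Offset 7: leading byte 0xEE = 11101110 → 3-byte char #3 = EE B5 84.
Offset 10: leading byte 0xCE = 11001110 → 2-byte char #4 = CE 91.
Offset 12: leading byte 0xF0 = 11110000 → 4-byte char #5 = F0 A5 8F A8.
Offset 16: leading byte 0xF3 = 11110011 → 4-byte char #6 = F3 95 88 AC.
Offset 20: leading byte 0xF0 = 11110000 → 4-byte char #7 = F0 9F 99 89.
Offset 24: leading byte 0xF2 = 11110010 → 4-byte char #8 = F2 B9 A8 8A.
Offset 28: leading byte 0xDA = 11011010 → 2-byte char #9 = DA A4.
Leading byte 0xDA = 11011010 matches 110xxxxx → 2-byte sequence.
Byte 1: 0xDA = 11011010, payload 11010 (5 bits).
Byte 2: 0xA4 = 10100100 (10xxxxxx ✓), payload 100100.
Concatenate: 11010100100 = 0x6A4 (11 bits → U+06A4).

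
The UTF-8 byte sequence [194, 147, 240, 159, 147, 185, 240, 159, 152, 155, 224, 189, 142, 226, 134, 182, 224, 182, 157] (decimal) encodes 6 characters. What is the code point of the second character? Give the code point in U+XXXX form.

U+1F4F9

Offset 0: leading byte 0xC2 = 11000010 → 2-byte char #1 = C2 93.
Offset 2: leading byte 0xF0 = 11110000 → 4-byte char #2 = F0 9F 93 B9.
Leading byte 0xF0 = 11110000 matches 11110xxx → 4-byte sequence.
Byte 1: 0xF0 = 11110000, payload 000 (3 bits).
Byte 2: 0x9F = 10011111 (10xxxxxx ✓), payload 011111.
Byte 3: 0x93 = 10010011 (10xxxxxx ✓), payload 010011.
Byte 4: 0xB9 = 10111001 (10xxxxxx ✓), payload 111001.
Concatenate: 000011111010011111001 = 0x1F4F9 (21 bits → U+1F4F9).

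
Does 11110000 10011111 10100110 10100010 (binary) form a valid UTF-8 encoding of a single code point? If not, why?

valid

Leading byte 0xF0 = 11110000 → 4-byte form.
Continuation bytes 0x9F=10011111, 0xA6=10100110, 0xA2=10100010 all match 10xxxxxx.
Decoded value 0x1F9A2 is ≥ 0x10000 (shortest form) and not a surrogate.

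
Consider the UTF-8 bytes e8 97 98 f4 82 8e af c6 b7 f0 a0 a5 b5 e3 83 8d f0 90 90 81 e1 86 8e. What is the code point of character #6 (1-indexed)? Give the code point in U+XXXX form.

Offset 0: leading byte 0xE8 = 11101000 → 3-byte char #1 = E8 97 98.
Offset 3: leading byte 0xF4 = 11110100 → 4-byte char #2 = F4 82 8E AF.
Offset 7: leading byte 0xC6 = 11000110 → 2-byte char #3 = C6 B7.
Offset 9: leading byte 0xF0 = 11110000 → 4-byte char #4 = F0 A0 A5 B5.
Offset 13: leading byte 0xE3 = 11100011 → 3-byte char #5 = E3 83 8D.
Offset 16: leading byte 0xF0 = 11110000 → 4-byte char #6 = F0 90 90 81.
Leading byte 0xF0 = 11110000 matches 11110xxx → 4-byte sequence.
Byte 1: 0xF0 = 11110000, payload 000 (3 bits).
Byte 2: 0x90 = 10010000 (10xxxxxx ✓), payload 010000.
Byte 3: 0x90 = 10010000 (10xxxxxx ✓), payload 010000.
Byte 4: 0x81 = 10000001 (10xxxxxx ✓), payload 000001.
Concatenate: 000010000010000000001 = 0x10401 (21 bits → U+10401).

U+10401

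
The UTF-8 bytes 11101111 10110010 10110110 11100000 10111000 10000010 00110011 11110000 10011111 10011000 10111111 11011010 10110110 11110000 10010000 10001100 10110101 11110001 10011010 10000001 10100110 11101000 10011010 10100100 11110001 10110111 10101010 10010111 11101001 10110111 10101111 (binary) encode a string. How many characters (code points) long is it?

10

Byte at offset 0: 0xEF = 11101111 → 3-byte char (#1). Advance 3.
Byte at offset 3: 0xE0 = 11100000 → 3-byte char (#2). Advance 3.
Byte at offset 6: 0x33 = 00110011 → 1-byte char (#3). Advance 1.
Byte at offset 7: 0xF0 = 11110000 → 4-byte char (#4). Advance 4.
Byte at offset 11: 0xDA = 11011010 → 2-byte char (#5). Advance 2.
Byte at offset 13: 0xF0 = 11110000 → 4-byte char (#6). Advance 4.
Byte at offset 17: 0xF1 = 11110001 → 4-byte char (#7). Advance 4.
Byte at offset 21: 0xE8 = 11101000 → 3-byte char (#8). Advance 3.
Byte at offset 24: 0xF1 = 11110001 → 4-byte char (#9). Advance 4.
Byte at offset 28: 0xE9 = 11101001 → 3-byte char (#10). Advance 3.
Reached end at offset 31 after 10 code points.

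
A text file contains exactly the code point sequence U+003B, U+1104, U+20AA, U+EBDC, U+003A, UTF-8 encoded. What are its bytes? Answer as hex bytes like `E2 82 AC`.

3B E1 84 84 E2 82 AA EE AF 9C 3A

U+003B: 1-byte form → 3B.
U+1104: 3-byte form → E1 84 84.
U+20AA: 3-byte form → E2 82 AA.
U+EBDC: 3-byte form → EE AF 9C.
U+003A: 1-byte form → 3A.
Concatenated (11 bytes): 3B E1 84 84 E2 82 AA EE AF 9C 3A.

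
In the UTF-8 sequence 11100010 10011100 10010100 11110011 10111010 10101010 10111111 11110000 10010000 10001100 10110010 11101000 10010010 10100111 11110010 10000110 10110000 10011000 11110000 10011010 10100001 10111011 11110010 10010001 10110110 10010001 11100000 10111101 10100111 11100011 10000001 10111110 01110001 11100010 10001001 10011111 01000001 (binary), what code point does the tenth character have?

U+0071

Offset 0: leading byte 0xE2 = 11100010 → 3-byte char #1 = E2 9C 94.
Offset 3: leading byte 0xF3 = 11110011 → 4-byte char #2 = F3 BA AA BF.
Offset 7: leading byte 0xF0 = 11110000 → 4-byte char #3 = F0 90 8C B2.
Offset 11: leading byte 0xE8 = 11101000 → 3-byte char #4 = E8 92 A7.
Offset 14: leading byte 0xF2 = 11110010 → 4-byte char #5 = F2 86 B0 98.
Offset 18: leading byte 0xF0 = 11110000 → 4-byte char #6 = F0 9A A1 BB.
Offset 22: leading byte 0xF2 = 11110010 → 4-byte char #7 = F2 91 B6 91.
Offset 26: leading byte 0xE0 = 11100000 → 3-byte char #8 = E0 BD A7.
Offset 29: leading byte 0xE3 = 11100011 → 3-byte char #9 = E3 81 BE.
Offset 32: leading byte 0x71 = 01110001 → 1-byte char #10 = 71.
Leading byte 0x71 = 01110001 matches 0xxxxxxx → 1-byte sequence.
Byte 1: 0x71 = 01110001, payload 1110001 (7 bits).
Concatenate: 1110001 = 0x71 (7 bits → U+0071).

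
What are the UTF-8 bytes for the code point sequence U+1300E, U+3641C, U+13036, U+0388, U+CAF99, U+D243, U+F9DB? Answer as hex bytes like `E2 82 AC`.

F0 93 80 8E F0 B6 90 9C F0 93 80 B6 CE 88 F3 8A BE 99 ED 89 83 EF A7 9B

U+1300E: 4-byte form → F0 93 80 8E.
U+3641C: 4-byte form → F0 B6 90 9C.
U+13036: 4-byte form → F0 93 80 B6.
U+0388: 2-byte form → CE 88.
U+CAF99: 4-byte form → F3 8A BE 99.
U+D243: 3-byte form → ED 89 83.
U+F9DB: 3-byte form → EF A7 9B.
Concatenated (24 bytes): F0 93 80 8E F0 B6 90 9C F0 93 80 B6 CE 88 F3 8A BE 99 ED 89 83 EF A7 9B.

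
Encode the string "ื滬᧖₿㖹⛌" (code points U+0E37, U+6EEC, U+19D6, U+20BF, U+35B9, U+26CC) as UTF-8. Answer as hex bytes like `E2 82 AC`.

U+0E37: 3-byte form → E0 B8 B7.
U+6EEC: 3-byte form → E6 BB AC.
U+19D6: 3-byte form → E1 A7 96.
U+20BF: 3-byte form → E2 82 BF.
U+35B9: 3-byte form → E3 96 B9.
U+26CC: 3-byte form → E2 9B 8C.
Concatenated (18 bytes): E0 B8 B7 E6 BB AC E1 A7 96 E2 82 BF E3 96 B9 E2 9B 8C.

E0 B8 B7 E6 BB AC E1 A7 96 E2 82 BF E3 96 B9 E2 9B 8C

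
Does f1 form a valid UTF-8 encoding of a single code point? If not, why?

invalid (sequence truncated)

Leading byte 0xF1 = 11110001 → 4-byte form, but only 1 byte is present.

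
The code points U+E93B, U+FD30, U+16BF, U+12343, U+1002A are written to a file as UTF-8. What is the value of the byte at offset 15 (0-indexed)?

0x80

U+E93B → 3-byte form EE A4 BB at offsets 0–2.
U+FD30 → 3-byte form EF B4 B0 at offsets 3–5.
U+16BF → 3-byte form E1 9A BF at offsets 6–8.
U+12343 → 4-byte form F0 92 8D 83 at offsets 9–12.
U+1002A → 4-byte form F0 90 80 AA at offsets 13–16.
Offset 15 falls in char 5's range; it's byte 3 of F0 90 80 AA = 0x80.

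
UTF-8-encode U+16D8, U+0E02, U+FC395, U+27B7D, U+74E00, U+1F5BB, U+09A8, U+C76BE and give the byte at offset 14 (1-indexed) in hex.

0xBD

1-indexed offset 14 is 0-indexed offset 13.
U+16D8 → 3-byte form E1 9B 98 at offsets 0–2.
U+0E02 → 3-byte form E0 B8 82 at offsets 3–5.
U+FC395 → 4-byte form F3 BC 8E 95 at offsets 6–9.
U+27B7D → 4-byte form F0 A7 AD BD at offsets 10–13.
Offset 13 falls in char 4's range; it's byte 4 of F0 A7 AD BD = 0xBD.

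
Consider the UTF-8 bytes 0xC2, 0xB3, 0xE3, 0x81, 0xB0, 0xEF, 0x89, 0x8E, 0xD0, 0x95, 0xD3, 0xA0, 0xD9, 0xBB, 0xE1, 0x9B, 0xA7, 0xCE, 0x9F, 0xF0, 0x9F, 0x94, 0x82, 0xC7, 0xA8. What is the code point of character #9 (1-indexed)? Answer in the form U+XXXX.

U+1F502

Offset 0: leading byte 0xC2 = 11000010 → 2-byte char #1 = C2 B3.
Offset 2: leading byte 0xE3 = 11100011 → 3-byte char #2 = E3 81 B0.
Offset 5: leading byte 0xEF = 11101111 → 3-byte char #3 = EF 89 8E.
Offset 8: leading byte 0xD0 = 11010000 → 2-byte char #4 = D0 95.
Offset 10: leading byte 0xD3 = 11010011 → 2-byte char #5 = D3 A0.
Offset 12: leading byte 0xD9 = 11011001 → 2-byte char #6 = D9 BB.
Offset 14: leading byte 0xE1 = 11100001 → 3-byte char #7 = E1 9B A7.
Offset 17: leading byte 0xCE = 11001110 → 2-byte char #8 = CE 9F.
Offset 19: leading byte 0xF0 = 11110000 → 4-byte char #9 = F0 9F 94 82.
Leading byte 0xF0 = 11110000 matches 11110xxx → 4-byte sequence.
Byte 1: 0xF0 = 11110000, payload 000 (3 bits).
Byte 2: 0x9F = 10011111 (10xxxxxx ✓), payload 011111.
Byte 3: 0x94 = 10010100 (10xxxxxx ✓), payload 010100.
Byte 4: 0x82 = 10000010 (10xxxxxx ✓), payload 000010.
Concatenate: 000011111010100000010 = 0x1F502 (21 bits → U+1F502).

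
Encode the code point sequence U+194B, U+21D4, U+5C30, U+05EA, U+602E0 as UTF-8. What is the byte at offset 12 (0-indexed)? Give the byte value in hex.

U+194B → 3-byte form E1 A5 8B at offsets 0–2.
U+21D4 → 3-byte form E2 87 94 at offsets 3–5.
U+5C30 → 3-byte form E5 B0 B0 at offsets 6–8.
U+05EA → 2-byte form D7 AA at offsets 9–10.
U+602E0 → 4-byte form F1 A0 8B A0 at offsets 11–14.
Offset 12 falls in char 5's range; it's byte 2 of F1 A0 8B A0 = 0xA0.

0xA0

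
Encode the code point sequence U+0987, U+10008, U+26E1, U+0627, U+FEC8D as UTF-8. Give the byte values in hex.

U+0987: 3-byte form → E0 A6 87.
U+10008: 4-byte form → F0 90 80 88.
U+26E1: 3-byte form → E2 9B A1.
U+0627: 2-byte form → D8 A7.
U+FEC8D: 4-byte form → F3 BE B2 8D.
Concatenated (16 bytes): E0 A6 87 F0 90 80 88 E2 9B A1 D8 A7 F3 BE B2 8D.

E0 A6 87 F0 90 80 88 E2 9B A1 D8 A7 F3 BE B2 8D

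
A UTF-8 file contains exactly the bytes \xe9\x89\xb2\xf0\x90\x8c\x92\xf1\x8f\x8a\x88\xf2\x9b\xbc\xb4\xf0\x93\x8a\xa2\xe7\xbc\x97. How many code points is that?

Byte at offset 0: 0xE9 = 11101001 → 3-byte char (#1). Advance 3.
Byte at offset 3: 0xF0 = 11110000 → 4-byte char (#2). Advance 4.
Byte at offset 7: 0xF1 = 11110001 → 4-byte char (#3). Advance 4.
Byte at offset 11: 0xF2 = 11110010 → 4-byte char (#4). Advance 4.
Byte at offset 15: 0xF0 = 11110000 → 4-byte char (#5). Advance 4.
Byte at offset 19: 0xE7 = 11100111 → 3-byte char (#6). Advance 3.
Reached end at offset 22 after 6 code points.

6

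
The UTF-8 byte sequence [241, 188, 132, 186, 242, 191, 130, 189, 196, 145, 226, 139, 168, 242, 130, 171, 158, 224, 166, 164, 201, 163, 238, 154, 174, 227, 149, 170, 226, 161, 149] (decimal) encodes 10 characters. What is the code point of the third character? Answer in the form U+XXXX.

U+0111

Offset 0: leading byte 0xF1 = 11110001 → 4-byte char #1 = F1 BC 84 BA.
Offset 4: leading byte 0xF2 = 11110010 → 4-byte char #2 = F2 BF 82 BD.
Offset 8: leading byte 0xC4 = 11000100 → 2-byte char #3 = C4 91.
Leading byte 0xC4 = 11000100 matches 110xxxxx → 2-byte sequence.
Byte 1: 0xC4 = 11000100, payload 00100 (5 bits).
Byte 2: 0x91 = 10010001 (10xxxxxx ✓), payload 010001.
Concatenate: 00100010001 = 0x111 (11 bits → U+0111).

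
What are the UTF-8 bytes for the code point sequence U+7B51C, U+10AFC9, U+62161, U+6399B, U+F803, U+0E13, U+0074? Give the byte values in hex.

F1 BB 94 9C F4 8A BF 89 F1 A2 85 A1 F1 A3 A6 9B EF A0 83 E0 B8 93 74

U+7B51C: 4-byte form → F1 BB 94 9C.
U+10AFC9: 4-byte form → F4 8A BF 89.
U+62161: 4-byte form → F1 A2 85 A1.
U+6399B: 4-byte form → F1 A3 A6 9B.
U+F803: 3-byte form → EF A0 83.
U+0E13: 3-byte form → E0 B8 93.
U+0074: 1-byte form → 74.
Concatenated (23 bytes): F1 BB 94 9C F4 8A BF 89 F1 A2 85 A1 F1 A3 A6 9B EF A0 83 E0 B8 93 74.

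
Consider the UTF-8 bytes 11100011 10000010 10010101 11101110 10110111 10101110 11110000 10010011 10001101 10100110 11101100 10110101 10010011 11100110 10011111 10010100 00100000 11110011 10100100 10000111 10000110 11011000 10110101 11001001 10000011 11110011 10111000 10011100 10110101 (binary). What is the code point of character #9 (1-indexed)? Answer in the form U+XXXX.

Offset 0: leading byte 0xE3 = 11100011 → 3-byte char #1 = E3 82 95.
Offset 3: leading byte 0xEE = 11101110 → 3-byte char #2 = EE B7 AE.
Offset 6: leading byte 0xF0 = 11110000 → 4-byte char #3 = F0 93 8D A6.
Offset 10: leading byte 0xEC = 11101100 → 3-byte char #4 = EC B5 93.
Offset 13: leading byte 0xE6 = 11100110 → 3-byte char #5 = E6 9F 94.
Offset 16: leading byte 0x20 = 00100000 → 1-byte char #6 = 20.
Offset 17: leading byte 0xF3 = 11110011 → 4-byte char #7 = F3 A4 87 86.
Offset 21: leading byte 0xD8 = 11011000 → 2-byte char #8 = D8 B5.
Offset 23: leading byte 0xC9 = 11001001 → 2-byte char #9 = C9 83.
Leading byte 0xC9 = 11001001 matches 110xxxxx → 2-byte sequence.
Byte 1: 0xC9 = 11001001, payload 01001 (5 bits).
Byte 2: 0x83 = 10000011 (10xxxxxx ✓), payload 000011.
Concatenate: 01001000011 = 0x243 (11 bits → U+0243).

U+0243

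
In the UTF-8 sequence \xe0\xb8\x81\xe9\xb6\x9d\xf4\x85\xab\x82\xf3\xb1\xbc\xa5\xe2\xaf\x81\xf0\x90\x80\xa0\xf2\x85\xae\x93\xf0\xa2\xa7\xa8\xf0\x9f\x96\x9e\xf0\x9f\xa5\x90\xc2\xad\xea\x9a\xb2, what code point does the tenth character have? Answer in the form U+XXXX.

Offset 0: leading byte 0xE0 = 11100000 → 3-byte char #1 = E0 B8 81.
Offset 3: leading byte 0xE9 = 11101001 → 3-byte char #2 = E9 B6 9D.
Offset 6: leading byte 0xF4 = 11110100 → 4-byte char #3 = F4 85 AB 82.
Offset 10: leading byte 0xF3 = 11110011 → 4-byte char #4 = F3 B1 BC A5.
Offset 14: leading byte 0xE2 = 11100010 → 3-byte char #5 = E2 AF 81.
Offset 17: leading byte 0xF0 = 11110000 → 4-byte char #6 = F0 90 80 A0.
Offset 21: leading byte 0xF2 = 11110010 → 4-byte char #7 = F2 85 AE 93.
Offset 25: leading byte 0xF0 = 11110000 → 4-byte char #8 = F0 A2 A7 A8.
Offset 29: leading byte 0xF0 = 11110000 → 4-byte char #9 = F0 9F 96 9E.
Offset 33: leading byte 0xF0 = 11110000 → 4-byte char #10 = F0 9F A5 90.
Leading byte 0xF0 = 11110000 matches 11110xxx → 4-byte sequence.
Byte 1: 0xF0 = 11110000, payload 000 (3 bits).
Byte 2: 0x9F = 10011111 (10xxxxxx ✓), payload 011111.
Byte 3: 0xA5 = 10100101 (10xxxxxx ✓), payload 100101.
Byte 4: 0x90 = 10010000 (10xxxxxx ✓), payload 010000.
Concatenate: 000011111100101010000 = 0x1F950 (21 bits → U+1F950).

U+1F950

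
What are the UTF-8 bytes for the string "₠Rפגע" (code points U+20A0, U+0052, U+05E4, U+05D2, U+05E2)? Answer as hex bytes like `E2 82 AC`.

U+20A0: 3-byte form → E2 82 A0.
U+0052: 1-byte form → 52.
U+05E4: 2-byte form → D7 A4.
U+05D2: 2-byte form → D7 92.
U+05E2: 2-byte form → D7 A2.
Concatenated (10 bytes): E2 82 A0 52 D7 A4 D7 92 D7 A2.

E2 82 A0 52 D7 A4 D7 92 D7 A2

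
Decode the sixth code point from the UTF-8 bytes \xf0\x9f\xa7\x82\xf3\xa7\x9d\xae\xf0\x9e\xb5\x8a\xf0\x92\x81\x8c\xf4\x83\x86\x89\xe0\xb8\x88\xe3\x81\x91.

Offset 0: leading byte 0xF0 = 11110000 → 4-byte char #1 = F0 9F A7 82.
Offset 4: leading byte 0xF3 = 11110011 → 4-byte char #2 = F3 A7 9D AE.
Offset 8: leading byte 0xF0 = 11110000 → 4-byte char #3 = F0 9E B5 8A.
Offset 12: leading byte 0xF0 = 11110000 → 4-byte char #4 = F0 92 81 8C.
Offset 16: leading byte 0xF4 = 11110100 → 4-byte char #5 = F4 83 86 89.
Offset 20: leading byte 0xE0 = 11100000 → 3-byte char #6 = E0 B8 88.
Leading byte 0xE0 = 11100000 matches 1110xxxx → 3-byte sequence.
Byte 1: 0xE0 = 11100000, payload 0000 (4 bits).
Byte 2: 0xB8 = 10111000 (10xxxxxx ✓), payload 111000.
Byte 3: 0x88 = 10001000 (10xxxxxx ✓), payload 001000.
Concatenate: 0000111000001000 = 0xE08 (16 bits → U+0E08).

U+0E08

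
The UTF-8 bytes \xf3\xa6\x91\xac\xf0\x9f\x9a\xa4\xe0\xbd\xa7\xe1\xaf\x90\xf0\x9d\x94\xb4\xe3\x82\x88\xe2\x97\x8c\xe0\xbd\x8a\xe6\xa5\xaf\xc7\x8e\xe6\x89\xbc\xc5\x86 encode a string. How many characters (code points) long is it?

Byte at offset 0: 0xF3 = 11110011 → 4-byte char (#1). Advance 4.
Byte at offset 4: 0xF0 = 11110000 → 4-byte char (#2). Advance 4.
Byte at offset 8: 0xE0 = 11100000 → 3-byte char (#3). Advance 3.
Byte at offset 11: 0xE1 = 11100001 → 3-byte char (#4). Advance 3.
Byte at offset 14: 0xF0 = 11110000 → 4-byte char (#5). Advance 4.
Byte at offset 18: 0xE3 = 11100011 → 3-byte char (#6). Advance 3.
Byte at offset 21: 0xE2 = 11100010 → 3-byte char (#7). Advance 3.
Byte at offset 24: 0xE0 = 11100000 → 3-byte char (#8). Advance 3.
Byte at offset 27: 0xE6 = 11100110 → 3-byte char (#9). Advance 3.
Byte at offset 30: 0xC7 = 11000111 → 2-byte char (#10). Advance 2.
Byte at offset 32: 0xE6 = 11100110 → 3-byte char (#11). Advance 3.
Byte at offset 35: 0xC5 = 11000101 → 2-byte char (#12). Advance 2.
Reached end at offset 37 after 12 code points.

12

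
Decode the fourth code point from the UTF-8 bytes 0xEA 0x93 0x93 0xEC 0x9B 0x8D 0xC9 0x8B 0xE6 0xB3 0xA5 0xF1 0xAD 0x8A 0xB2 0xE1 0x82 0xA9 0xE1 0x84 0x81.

Offset 0: leading byte 0xEA = 11101010 → 3-byte char #1 = EA 93 93.
Offset 3: leading byte 0xEC = 11101100 → 3-byte char #2 = EC 9B 8D.
Offset 6: leading byte 0xC9 = 11001001 → 2-byte char #3 = C9 8B.
Offset 8: leading byte 0xE6 = 11100110 → 3-byte char #4 = E6 B3 A5.
Leading byte 0xE6 = 11100110 matches 1110xxxx → 3-byte sequence.
Byte 1: 0xE6 = 11100110, payload 0110 (4 bits).
Byte 2: 0xB3 = 10110011 (10xxxxxx ✓), payload 110011.
Byte 3: 0xA5 = 10100101 (10xxxxxx ✓), payload 100101.
Concatenate: 0110110011100101 = 0x6CE5 (16 bits → U+6CE5).

U+6CE5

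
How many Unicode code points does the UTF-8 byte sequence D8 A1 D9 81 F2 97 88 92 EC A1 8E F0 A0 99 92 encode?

5

Byte at offset 0: 0xD8 = 11011000 → 2-byte char (#1). Advance 2.
Byte at offset 2: 0xD9 = 11011001 → 2-byte char (#2). Advance 2.
Byte at offset 4: 0xF2 = 11110010 → 4-byte char (#3). Advance 4.
Byte at offset 8: 0xEC = 11101100 → 3-byte char (#4). Advance 3.
Byte at offset 11: 0xF0 = 11110000 → 4-byte char (#5). Advance 4.
Reached end at offset 15 after 5 code points.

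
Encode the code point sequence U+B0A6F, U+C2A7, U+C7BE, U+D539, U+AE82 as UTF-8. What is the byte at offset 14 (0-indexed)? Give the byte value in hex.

U+B0A6F → 4-byte form F2 B0 A9 AF at offsets 0–3.
U+C2A7 → 3-byte form EC 8A A7 at offsets 4–6.
U+C7BE → 3-byte form EC 9E BE at offsets 7–9.
U+D539 → 3-byte form ED 94 B9 at offsets 10–12.
U+AE82 → 3-byte form EA BA 82 at offsets 13–15.
Offset 14 falls in char 5's range; it's byte 2 of EA BA 82 = 0xBA.

0xBA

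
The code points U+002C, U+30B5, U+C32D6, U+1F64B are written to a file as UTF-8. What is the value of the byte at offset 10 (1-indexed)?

0x9F

1-indexed offset 10 is 0-indexed offset 9.
U+002C → 1-byte form 2C at offsets 0–0.
U+30B5 → 3-byte form E3 82 B5 at offsets 1–3.
U+C32D6 → 4-byte form F3 83 8B 96 at offsets 4–7.
U+1F64B → 4-byte form F0 9F 99 8B at offsets 8–11.
Offset 9 falls in char 4's range; it's byte 2 of F0 9F 99 8B = 0x9F.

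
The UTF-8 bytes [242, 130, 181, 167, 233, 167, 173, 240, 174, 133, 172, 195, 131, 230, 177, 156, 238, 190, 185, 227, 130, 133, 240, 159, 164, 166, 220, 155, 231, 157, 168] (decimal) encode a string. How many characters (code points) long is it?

10

Byte at offset 0: 0xF2 = 11110010 → 4-byte char (#1). Advance 4.
Byte at offset 4: 0xE9 = 11101001 → 3-byte char (#2). Advance 3.
Byte at offset 7: 0xF0 = 11110000 → 4-byte char (#3). Advance 4.
Byte at offset 11: 0xC3 = 11000011 → 2-byte char (#4). Advance 2.
Byte at offset 13: 0xE6 = 11100110 → 3-byte char (#5). Advance 3.
Byte at offset 16: 0xEE = 11101110 → 3-byte char (#6). Advance 3.
Byte at offset 19: 0xE3 = 11100011 → 3-byte char (#7). Advance 3.
Byte at offset 22: 0xF0 = 11110000 → 4-byte char (#8). Advance 4.
Byte at offset 26: 0xDC = 11011100 → 2-byte char (#9). Advance 2.
Byte at offset 28: 0xE7 = 11100111 → 3-byte char (#10). Advance 3.
Reached end at offset 31 after 10 code points.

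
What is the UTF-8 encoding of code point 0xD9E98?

U+D9E98 = 0xD9E98 = 892568 decimal. In range U+10000–U+10FFFF → 4-byte form: 11110xxx 10xxxxxx 10xxxxxx 10xxxxxx.
Binary (21 bits): 011011001111010011000.
Split 3+6+6+6: 011 | 011001 | 111010 | 011000.
Byte 1: 11110011 = 0xF3.
Byte 2: 10011001 = 0x99.
Byte 3: 10111010 = 0xBA.
Byte 4: 10011000 = 0x98.

F3 99 BA 98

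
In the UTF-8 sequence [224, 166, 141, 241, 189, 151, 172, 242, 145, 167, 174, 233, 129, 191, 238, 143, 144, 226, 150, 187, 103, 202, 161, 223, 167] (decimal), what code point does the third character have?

U+919EE

Offset 0: leading byte 0xE0 = 11100000 → 3-byte char #1 = E0 A6 8D.
Offset 3: leading byte 0xF1 = 11110001 → 4-byte char #2 = F1 BD 97 AC.
Offset 7: leading byte 0xF2 = 11110010 → 4-byte char #3 = F2 91 A7 AE.
Leading byte 0xF2 = 11110010 matches 11110xxx → 4-byte sequence.
Byte 1: 0xF2 = 11110010, payload 010 (3 bits).
Byte 2: 0x91 = 10010001 (10xxxxxx ✓), payload 010001.
Byte 3: 0xA7 = 10100111 (10xxxxxx ✓), payload 100111.
Byte 4: 0xAE = 10101110 (10xxxxxx ✓), payload 101110.
Concatenate: 010010001100111101110 = 0x919EE (21 bits → U+919EE).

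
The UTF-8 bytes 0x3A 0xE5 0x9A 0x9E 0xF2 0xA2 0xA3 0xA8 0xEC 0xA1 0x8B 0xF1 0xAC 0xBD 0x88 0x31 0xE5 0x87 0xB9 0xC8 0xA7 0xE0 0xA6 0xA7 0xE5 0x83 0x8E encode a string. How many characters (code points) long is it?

Byte at offset 0: 0x3A = 00111010 → 1-byte char (#1). Advance 1.
Byte at offset 1: 0xE5 = 11100101 → 3-byte char (#2). Advance 3.
Byte at offset 4: 0xF2 = 11110010 → 4-byte char (#3). Advance 4.
Byte at offset 8: 0xEC = 11101100 → 3-byte char (#4). Advance 3.
Byte at offset 11: 0xF1 = 11110001 → 4-byte char (#5). Advance 4.
Byte at offset 15: 0x31 = 00110001 → 1-byte char (#6). Advance 1.
Byte at offset 16: 0xE5 = 11100101 → 3-byte char (#7). Advance 3.
Byte at offset 19: 0xC8 = 11001000 → 2-byte char (#8). Advance 2.
Byte at offset 21: 0xE0 = 11100000 → 3-byte char (#9). Advance 3.
Byte at offset 24: 0xE5 = 11100101 → 3-byte char (#10). Advance 3.
Reached end at offset 27 after 10 code points.

10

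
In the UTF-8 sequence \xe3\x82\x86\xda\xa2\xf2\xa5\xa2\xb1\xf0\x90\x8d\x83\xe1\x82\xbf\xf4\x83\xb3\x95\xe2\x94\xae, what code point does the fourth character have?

Offset 0: leading byte 0xE3 = 11100011 → 3-byte char #1 = E3 82 86.
Offset 3: leading byte 0xDA = 11011010 → 2-byte char #2 = DA A2.
Offset 5: leading byte 0xF2 = 11110010 → 4-byte char #3 = F2 A5 A2 B1.
Offset 9: leading byte 0xF0 = 11110000 → 4-byte char #4 = F0 90 8D 83.
Leading byte 0xF0 = 11110000 matches 11110xxx → 4-byte sequence.
Byte 1: 0xF0 = 11110000, payload 000 (3 bits).
Byte 2: 0x90 = 10010000 (10xxxxxx ✓), payload 010000.
Byte 3: 0x8D = 10001101 (10xxxxxx ✓), payload 001101.
Byte 4: 0x83 = 10000011 (10xxxxxx ✓), payload 000011.
Concatenate: 000010000001101000011 = 0x10343 (21 bits → U+10343).

U+10343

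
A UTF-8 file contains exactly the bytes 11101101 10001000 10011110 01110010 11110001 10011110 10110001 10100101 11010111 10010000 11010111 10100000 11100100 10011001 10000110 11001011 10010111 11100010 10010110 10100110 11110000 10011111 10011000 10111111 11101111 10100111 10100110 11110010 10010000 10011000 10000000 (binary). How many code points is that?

11

Byte at offset 0: 0xED = 11101101 → 3-byte char (#1). Advance 3.
Byte at offset 3: 0x72 = 01110010 → 1-byte char (#2). Advance 1.
Byte at offset 4: 0xF1 = 11110001 → 4-byte char (#3). Advance 4.
Byte at offset 8: 0xD7 = 11010111 → 2-byte char (#4). Advance 2.
Byte at offset 10: 0xD7 = 11010111 → 2-byte char (#5). Advance 2.
Byte at offset 12: 0xE4 = 11100100 → 3-byte char (#6). Advance 3.
Byte at offset 15: 0xCB = 11001011 → 2-byte char (#7). Advance 2.
Byte at offset 17: 0xE2 = 11100010 → 3-byte char (#8). Advance 3.
Byte at offset 20: 0xF0 = 11110000 → 4-byte char (#9). Advance 4.
Byte at offset 24: 0xEF = 11101111 → 3-byte char (#10). Advance 3.
Byte at offset 27: 0xF2 = 11110010 → 4-byte char (#11). Advance 4.
Reached end at offset 31 after 11 code points.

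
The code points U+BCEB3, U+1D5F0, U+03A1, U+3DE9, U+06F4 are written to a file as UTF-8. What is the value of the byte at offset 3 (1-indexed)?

0xBA

1-indexed offset 3 is 0-indexed offset 2.
U+BCEB3 → 4-byte form F2 BC BA B3 at offsets 0–3.
Offset 2 falls in char 1's range; it's byte 3 of F2 BC BA B3 = 0xBA.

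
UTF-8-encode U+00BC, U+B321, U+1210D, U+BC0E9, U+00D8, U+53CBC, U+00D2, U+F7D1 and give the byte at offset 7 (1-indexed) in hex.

0x92

1-indexed offset 7 is 0-indexed offset 6.
U+00BC → 2-byte form C2 BC at offsets 0–1.
U+B321 → 3-byte form EB 8C A1 at offsets 2–4.
U+1210D → 4-byte form F0 92 84 8D at offsets 5–8.
Offset 6 falls in char 3's range; it's byte 2 of F0 92 84 8D = 0x92.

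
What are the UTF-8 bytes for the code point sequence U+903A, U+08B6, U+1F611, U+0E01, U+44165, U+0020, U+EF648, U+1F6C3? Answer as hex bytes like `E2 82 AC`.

E9 80 BA E0 A2 B6 F0 9F 98 91 E0 B8 81 F1 84 85 A5 20 F3 AF 99 88 F0 9F 9B 83

U+903A: 3-byte form → E9 80 BA.
U+08B6: 3-byte form → E0 A2 B6.
U+1F611: 4-byte form → F0 9F 98 91.
U+0E01: 3-byte form → E0 B8 81.
U+44165: 4-byte form → F1 84 85 A5.
U+0020: 1-byte form → 20.
U+EF648: 4-byte form → F3 AF 99 88.
U+1F6C3: 4-byte form → F0 9F 9B 83.
Concatenated (26 bytes): E9 80 BA E0 A2 B6 F0 9F 98 91 E0 B8 81 F1 84 85 A5 20 F3 AF 99 88 F0 9F 9B 83.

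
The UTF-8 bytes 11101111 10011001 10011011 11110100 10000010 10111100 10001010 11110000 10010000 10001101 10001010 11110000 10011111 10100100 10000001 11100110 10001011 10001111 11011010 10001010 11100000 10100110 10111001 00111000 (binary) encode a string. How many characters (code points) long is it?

Byte at offset 0: 0xEF = 11101111 → 3-byte char (#1). Advance 3.
Byte at offset 3: 0xF4 = 11110100 → 4-byte char (#2). Advance 4.
Byte at offset 7: 0xF0 = 11110000 → 4-byte char (#3). Advance 4.
Byte at offset 11: 0xF0 = 11110000 → 4-byte char (#4). Advance 4.
Byte at offset 15: 0xE6 = 11100110 → 3-byte char (#5). Advance 3.
Byte at offset 18: 0xDA = 11011010 → 2-byte char (#6). Advance 2.
Byte at offset 20: 0xE0 = 11100000 → 3-byte char (#7). Advance 3.
Byte at offset 23: 0x38 = 00111000 → 1-byte char (#8). Advance 1.
Reached end at offset 24 after 8 code points.

8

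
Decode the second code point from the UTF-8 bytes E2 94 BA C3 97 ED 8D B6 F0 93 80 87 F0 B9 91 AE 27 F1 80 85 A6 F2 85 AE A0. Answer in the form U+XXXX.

Offset 0: leading byte 0xE2 = 11100010 → 3-byte char #1 = E2 94 BA.
Offset 3: leading byte 0xC3 = 11000011 → 2-byte char #2 = C3 97.
Leading byte 0xC3 = 11000011 matches 110xxxxx → 2-byte sequence.
Byte 1: 0xC3 = 11000011, payload 00011 (5 bits).
Byte 2: 0x97 = 10010111 (10xxxxxx ✓), payload 010111.
Concatenate: 00011010111 = 0xD7 (11 bits → U+00D7).

U+00D7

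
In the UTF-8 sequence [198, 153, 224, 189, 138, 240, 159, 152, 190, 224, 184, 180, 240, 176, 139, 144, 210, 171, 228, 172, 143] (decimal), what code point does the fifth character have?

Offset 0: leading byte 0xC6 = 11000110 → 2-byte char #1 = C6 99.
Offset 2: leading byte 0xE0 = 11100000 → 3-byte char #2 = E0 BD 8A.
Offset 5: leading byte 0xF0 = 11110000 → 4-byte char #3 = F0 9F 98 BE.
Offset 9: leading byte 0xE0 = 11100000 → 3-byte char #4 = E0 B8 B4.
Offset 12: leading byte 0xF0 = 11110000 → 4-byte char #5 = F0 B0 8B 90.
Leading byte 0xF0 = 11110000 matches 11110xxx → 4-byte sequence.
Byte 1: 0xF0 = 11110000, payload 000 (3 bits).
Byte 2: 0xB0 = 10110000 (10xxxxxx ✓), payload 110000.
Byte 3: 0x8B = 10001011 (10xxxxxx ✓), payload 001011.
Byte 4: 0x90 = 10010000 (10xxxxxx ✓), payload 010000.
Concatenate: 000110000001011010000 = 0x302D0 (21 bits → U+302D0).

U+302D0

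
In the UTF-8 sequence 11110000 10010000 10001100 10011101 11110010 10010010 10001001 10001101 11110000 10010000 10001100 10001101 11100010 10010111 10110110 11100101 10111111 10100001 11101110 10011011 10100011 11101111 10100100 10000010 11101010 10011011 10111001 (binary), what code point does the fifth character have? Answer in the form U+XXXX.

Offset 0: leading byte 0xF0 = 11110000 → 4-byte char #1 = F0 90 8C 9D.
Offset 4: leading byte 0xF2 = 11110010 → 4-byte char #2 = F2 92 89 8D.
Offset 8: leading byte 0xF0 = 11110000 → 4-byte char #3 = F0 90 8C 8D.
Offset 12: leading byte 0xE2 = 11100010 → 3-byte char #4 = E2 97 B6.
Offset 15: leading byte 0xE5 = 11100101 → 3-byte char #5 = E5 BF A1.
Leading byte 0xE5 = 11100101 matches 1110xxxx → 3-byte sequence.
Byte 1: 0xE5 = 11100101, payload 0101 (4 bits).
Byte 2: 0xBF = 10111111 (10xxxxxx ✓), payload 111111.
Byte 3: 0xA1 = 10100001 (10xxxxxx ✓), payload 100001.
Concatenate: 0101111111100001 = 0x5FE1 (16 bits → U+5FE1).

U+5FE1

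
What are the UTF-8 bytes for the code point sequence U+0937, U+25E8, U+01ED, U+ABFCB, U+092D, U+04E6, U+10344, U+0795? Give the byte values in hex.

E0 A4 B7 E2 97 A8 C7 AD F2 AB BF 8B E0 A4 AD D3 A6 F0 90 8D 84 DE 95

U+0937: 3-byte form → E0 A4 B7.
U+25E8: 3-byte form → E2 97 A8.
U+01ED: 2-byte form → C7 AD.
U+ABFCB: 4-byte form → F2 AB BF 8B.
U+092D: 3-byte form → E0 A4 AD.
U+04E6: 2-byte form → D3 A6.
U+10344: 4-byte form → F0 90 8D 84.
U+0795: 2-byte form → DE 95.
Concatenated (23 bytes): E0 A4 B7 E2 97 A8 C7 AD F2 AB BF 8B E0 A4 AD D3 A6 F0 90 8D 84 DE 95.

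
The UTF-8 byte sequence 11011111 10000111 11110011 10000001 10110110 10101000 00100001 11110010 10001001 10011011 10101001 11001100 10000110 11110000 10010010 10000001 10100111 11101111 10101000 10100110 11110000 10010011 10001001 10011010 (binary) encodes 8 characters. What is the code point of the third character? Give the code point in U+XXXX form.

Offset 0: leading byte 0xDF = 11011111 → 2-byte char #1 = DF 87.
Offset 2: leading byte 0xF3 = 11110011 → 4-byte char #2 = F3 81 B6 A8.
Offset 6: leading byte 0x21 = 00100001 → 1-byte char #3 = 21.
Leading byte 0x21 = 00100001 matches 0xxxxxxx → 1-byte sequence.
Byte 1: 0x21 = 00100001, payload 0100001 (7 bits).
Concatenate: 0100001 = 0x21 (7 bits → U+0021).

U+0021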